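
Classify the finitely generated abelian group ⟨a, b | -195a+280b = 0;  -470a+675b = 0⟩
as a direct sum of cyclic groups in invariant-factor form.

rank_ℚ(R)=2; free=2−2=0
SNF(R) diag = [5, 5] → torsion [5, 5]

Answer: M ≅ ℤ/5 ⊕ ℤ/5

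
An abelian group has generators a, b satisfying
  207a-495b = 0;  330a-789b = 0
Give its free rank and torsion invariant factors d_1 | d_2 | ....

Answer: M ≅ ℤ/3 ⊕ ℤ/9

Derivation:
rank_ℚ(R)=2; free=2−2=0
SNF(R) diag = [3, 9] → torsion [3, 9]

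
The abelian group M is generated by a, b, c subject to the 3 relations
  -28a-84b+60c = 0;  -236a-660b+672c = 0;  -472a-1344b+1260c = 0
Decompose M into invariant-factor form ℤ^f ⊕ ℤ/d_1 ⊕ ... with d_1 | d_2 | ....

rank_ℚ(R)=3; free=3−3=0
SNF(R) diag = [4, 12, 24] → torsion [4, 12, 24]

Answer: M ≅ ℤ/4 ⊕ ℤ/12 ⊕ ℤ/24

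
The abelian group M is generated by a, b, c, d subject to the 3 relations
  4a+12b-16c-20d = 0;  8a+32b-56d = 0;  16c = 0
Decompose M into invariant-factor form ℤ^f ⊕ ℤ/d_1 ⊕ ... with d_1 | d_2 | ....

rank_ℚ(R)=3; free=4−3=1
SNF(R) diag = [4, 8, 16] → torsion [4, 8, 16]

Answer: M ≅ ℤ^1 ⊕ ℤ/4 ⊕ ℤ/8 ⊕ ℤ/16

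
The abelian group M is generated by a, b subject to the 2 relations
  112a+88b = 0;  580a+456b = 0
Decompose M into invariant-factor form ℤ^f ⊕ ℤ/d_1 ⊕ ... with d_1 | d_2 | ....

rank_ℚ(R)=2; free=2−2=0
SNF(R) diag = [4, 8] → torsion [4, 8]

Answer: M ≅ ℤ/4 ⊕ ℤ/8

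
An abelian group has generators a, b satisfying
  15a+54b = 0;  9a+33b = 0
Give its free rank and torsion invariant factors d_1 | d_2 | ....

Answer: M ≅ ℤ/3 ⊕ ℤ/3

Derivation:
rank_ℚ(R)=2; free=2−2=0
SNF(R) diag = [3, 3] → torsion [3, 3]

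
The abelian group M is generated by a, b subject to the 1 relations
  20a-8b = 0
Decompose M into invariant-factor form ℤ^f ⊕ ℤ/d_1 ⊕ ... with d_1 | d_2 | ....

Answer: M ≅ ℤ^1 ⊕ ℤ/4

Derivation:
rank_ℚ(R)=1; free=2−1=1
SNF(R) diag = [4] → torsion [4]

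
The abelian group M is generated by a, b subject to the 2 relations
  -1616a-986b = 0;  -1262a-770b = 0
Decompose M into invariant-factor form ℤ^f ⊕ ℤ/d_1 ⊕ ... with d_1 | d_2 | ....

rank_ℚ(R)=2; free=2−2=0
SNF(R) diag = [2, 6] → torsion [2, 6]

Answer: M ≅ ℤ/2 ⊕ ℤ/6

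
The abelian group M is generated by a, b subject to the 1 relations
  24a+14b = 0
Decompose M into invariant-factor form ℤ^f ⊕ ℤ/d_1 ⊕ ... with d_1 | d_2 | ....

rank_ℚ(R)=1; free=2−1=1
SNF(R) diag = [2] → torsion [2]

Answer: M ≅ ℤ^1 ⊕ ℤ/2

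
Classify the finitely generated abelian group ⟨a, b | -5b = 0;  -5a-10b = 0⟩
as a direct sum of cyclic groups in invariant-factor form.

rank_ℚ(R)=2; free=2−2=0
SNF(R) diag = [5, 5] → torsion [5, 5]

Answer: M ≅ ℤ/5 ⊕ ℤ/5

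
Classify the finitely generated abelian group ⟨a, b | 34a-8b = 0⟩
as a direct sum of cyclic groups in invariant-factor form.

Answer: M ≅ ℤ^1 ⊕ ℤ/2

Derivation:
rank_ℚ(R)=1; free=2−1=1
SNF(R) diag = [2] → torsion [2]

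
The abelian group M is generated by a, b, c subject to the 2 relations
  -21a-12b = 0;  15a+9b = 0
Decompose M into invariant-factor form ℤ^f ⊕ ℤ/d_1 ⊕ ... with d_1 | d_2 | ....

Answer: M ≅ ℤ^1 ⊕ ℤ/3 ⊕ ℤ/3

Derivation:
rank_ℚ(R)=2; free=3−2=1
SNF(R) diag = [3, 3] → torsion [3, 3]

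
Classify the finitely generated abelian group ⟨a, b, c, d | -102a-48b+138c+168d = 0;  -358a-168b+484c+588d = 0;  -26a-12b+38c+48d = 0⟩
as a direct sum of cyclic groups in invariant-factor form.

rank_ℚ(R)=3; free=4−3=1
SNF(R) diag = [2, 6, 12] → torsion [2, 6, 12]

Answer: M ≅ ℤ^1 ⊕ ℤ/2 ⊕ ℤ/6 ⊕ ℤ/12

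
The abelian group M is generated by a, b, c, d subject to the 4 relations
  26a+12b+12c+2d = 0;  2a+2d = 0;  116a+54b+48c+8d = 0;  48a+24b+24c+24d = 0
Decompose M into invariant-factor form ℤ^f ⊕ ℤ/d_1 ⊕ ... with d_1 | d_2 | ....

rank_ℚ(R)=4; free=4−4=0
SNF(R) diag = [2, 6, 12, 24] → torsion [2, 6, 12, 24]

Answer: M ≅ ℤ/2 ⊕ ℤ/6 ⊕ ℤ/12 ⊕ ℤ/24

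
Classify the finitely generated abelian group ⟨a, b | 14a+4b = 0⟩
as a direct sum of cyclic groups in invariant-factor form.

rank_ℚ(R)=1; free=2−1=1
SNF(R) diag = [2] → torsion [2]

Answer: M ≅ ℤ^1 ⊕ ℤ/2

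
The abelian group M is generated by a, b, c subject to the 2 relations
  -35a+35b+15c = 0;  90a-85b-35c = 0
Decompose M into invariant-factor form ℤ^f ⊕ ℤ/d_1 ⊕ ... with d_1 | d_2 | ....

Answer: M ≅ ℤ^1 ⊕ ℤ/5 ⊕ ℤ/5

Derivation:
rank_ℚ(R)=2; free=3−2=1
SNF(R) diag = [5, 5] → torsion [5, 5]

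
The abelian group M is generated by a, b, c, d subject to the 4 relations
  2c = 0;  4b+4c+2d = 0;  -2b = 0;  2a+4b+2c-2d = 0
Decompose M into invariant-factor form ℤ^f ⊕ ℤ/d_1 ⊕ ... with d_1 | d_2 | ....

rank_ℚ(R)=4; free=4−4=0
SNF(R) diag = [2, 2, 2, 2] → torsion [2, 2, 2, 2]

Answer: M ≅ ℤ/2 ⊕ ℤ/2 ⊕ ℤ/2 ⊕ ℤ/2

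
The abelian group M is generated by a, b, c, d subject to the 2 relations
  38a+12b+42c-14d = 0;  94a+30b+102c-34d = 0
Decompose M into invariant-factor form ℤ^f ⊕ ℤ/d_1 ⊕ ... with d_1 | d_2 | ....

rank_ℚ(R)=2; free=4−2=2
SNF(R) diag = [2, 6] → torsion [2, 6]

Answer: M ≅ ℤ^2 ⊕ ℤ/2 ⊕ ℤ/6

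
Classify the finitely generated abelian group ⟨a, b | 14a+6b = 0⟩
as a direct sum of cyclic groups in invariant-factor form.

Answer: M ≅ ℤ^1 ⊕ ℤ/2

Derivation:
rank_ℚ(R)=1; free=2−1=1
SNF(R) diag = [2] → torsion [2]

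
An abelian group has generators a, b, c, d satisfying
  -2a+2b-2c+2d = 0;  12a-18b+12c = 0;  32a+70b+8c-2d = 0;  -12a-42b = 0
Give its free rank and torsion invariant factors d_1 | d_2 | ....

Answer: M ≅ ℤ/2 ⊕ ℤ/6 ⊕ ℤ/6 ⊕ ℤ/12

Derivation:
rank_ℚ(R)=4; free=4−4=0
SNF(R) diag = [2, 6, 6, 12] → torsion [2, 6, 6, 12]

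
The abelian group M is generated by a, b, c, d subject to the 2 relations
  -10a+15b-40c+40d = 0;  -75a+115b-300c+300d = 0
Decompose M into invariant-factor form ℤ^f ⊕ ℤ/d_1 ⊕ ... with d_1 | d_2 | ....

Answer: M ≅ ℤ^2 ⊕ ℤ/5 ⊕ ℤ/5

Derivation:
rank_ℚ(R)=2; free=4−2=2
SNF(R) diag = [5, 5] → torsion [5, 5]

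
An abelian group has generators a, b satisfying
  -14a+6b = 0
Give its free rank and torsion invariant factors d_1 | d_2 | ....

Answer: M ≅ ℤ^1 ⊕ ℤ/2

Derivation:
rank_ℚ(R)=1; free=2−1=1
SNF(R) diag = [2] → torsion [2]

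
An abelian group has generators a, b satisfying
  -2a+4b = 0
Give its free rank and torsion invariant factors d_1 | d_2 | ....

Answer: M ≅ ℤ^1 ⊕ ℤ/2

Derivation:
rank_ℚ(R)=1; free=2−1=1
SNF(R) diag = [2] → torsion [2]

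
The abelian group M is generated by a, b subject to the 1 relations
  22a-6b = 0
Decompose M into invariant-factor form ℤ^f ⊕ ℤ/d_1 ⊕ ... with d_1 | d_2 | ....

rank_ℚ(R)=1; free=2−1=1
SNF(R) diag = [2] → torsion [2]

Answer: M ≅ ℤ^1 ⊕ ℤ/2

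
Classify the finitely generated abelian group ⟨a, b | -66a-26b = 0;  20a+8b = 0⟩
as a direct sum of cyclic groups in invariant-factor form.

Answer: M ≅ ℤ/2 ⊕ ℤ/4

Derivation:
rank_ℚ(R)=2; free=2−2=0
SNF(R) diag = [2, 4] → torsion [2, 4]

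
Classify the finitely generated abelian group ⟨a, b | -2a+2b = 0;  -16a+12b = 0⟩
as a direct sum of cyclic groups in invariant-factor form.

rank_ℚ(R)=2; free=2−2=0
SNF(R) diag = [2, 4] → torsion [2, 4]

Answer: M ≅ ℤ/2 ⊕ ℤ/4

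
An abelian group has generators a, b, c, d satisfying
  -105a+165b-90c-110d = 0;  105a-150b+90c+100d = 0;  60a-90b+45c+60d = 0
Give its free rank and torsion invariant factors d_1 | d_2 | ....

rank_ℚ(R)=3; free=4−3=1
SNF(R) diag = [5, 15, 45] → torsion [5, 15, 45]

Answer: M ≅ ℤ^1 ⊕ ℤ/5 ⊕ ℤ/15 ⊕ ℤ/45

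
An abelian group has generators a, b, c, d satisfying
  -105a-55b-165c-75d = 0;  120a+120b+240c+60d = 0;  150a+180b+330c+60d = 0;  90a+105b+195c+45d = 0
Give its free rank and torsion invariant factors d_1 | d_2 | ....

Answer: M ≅ ℤ/5 ⊕ ℤ/15 ⊕ ℤ/30 ⊕ ℤ/60

Derivation:
rank_ℚ(R)=4; free=4−4=0
SNF(R) diag = [5, 15, 30, 60] → torsion [5, 15, 30, 60]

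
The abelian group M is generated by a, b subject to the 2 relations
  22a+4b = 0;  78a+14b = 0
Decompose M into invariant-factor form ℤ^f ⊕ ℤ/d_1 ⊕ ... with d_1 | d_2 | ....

rank_ℚ(R)=2; free=2−2=0
SNF(R) diag = [2, 2] → torsion [2, 2]

Answer: M ≅ ℤ/2 ⊕ ℤ/2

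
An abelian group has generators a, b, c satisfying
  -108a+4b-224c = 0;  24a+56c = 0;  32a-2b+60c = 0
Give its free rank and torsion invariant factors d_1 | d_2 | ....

rank_ℚ(R)=3; free=3−3=0
SNF(R) diag = [2, 4, 8] → torsion [2, 4, 8]

Answer: M ≅ ℤ/2 ⊕ ℤ/4 ⊕ ℤ/8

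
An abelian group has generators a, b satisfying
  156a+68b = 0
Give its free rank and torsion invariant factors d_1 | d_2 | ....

Answer: M ≅ ℤ^1 ⊕ ℤ/4

Derivation:
rank_ℚ(R)=1; free=2−1=1
SNF(R) diag = [4] → torsion [4]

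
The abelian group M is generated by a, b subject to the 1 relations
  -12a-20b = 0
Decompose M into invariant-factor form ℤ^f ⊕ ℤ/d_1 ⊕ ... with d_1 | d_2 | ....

Answer: M ≅ ℤ^1 ⊕ ℤ/4

Derivation:
rank_ℚ(R)=1; free=2−1=1
SNF(R) diag = [4] → torsion [4]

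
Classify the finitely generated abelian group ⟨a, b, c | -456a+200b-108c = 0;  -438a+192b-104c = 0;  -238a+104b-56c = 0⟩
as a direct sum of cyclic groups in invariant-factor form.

Answer: M ≅ ℤ/2 ⊕ ℤ/4 ⊕ ℤ/8

Derivation:
rank_ℚ(R)=3; free=3−3=0
SNF(R) diag = [2, 4, 8] → torsion [2, 4, 8]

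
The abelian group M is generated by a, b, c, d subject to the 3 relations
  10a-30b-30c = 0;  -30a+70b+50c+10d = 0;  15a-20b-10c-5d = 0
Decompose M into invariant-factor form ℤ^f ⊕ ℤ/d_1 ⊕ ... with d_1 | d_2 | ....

rank_ℚ(R)=3; free=4−3=1
SNF(R) diag = [5, 10, 30] → torsion [5, 10, 30]

Answer: M ≅ ℤ^1 ⊕ ℤ/5 ⊕ ℤ/10 ⊕ ℤ/30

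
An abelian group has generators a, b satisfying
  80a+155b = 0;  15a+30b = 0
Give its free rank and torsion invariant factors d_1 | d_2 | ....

Answer: M ≅ ℤ/5 ⊕ ℤ/15

Derivation:
rank_ℚ(R)=2; free=2−2=0
SNF(R) diag = [5, 15] → torsion [5, 15]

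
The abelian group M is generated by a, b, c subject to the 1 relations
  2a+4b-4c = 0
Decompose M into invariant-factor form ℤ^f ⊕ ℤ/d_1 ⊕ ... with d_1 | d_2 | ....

rank_ℚ(R)=1; free=3−1=2
SNF(R) diag = [2] → torsion [2]

Answer: M ≅ ℤ^2 ⊕ ℤ/2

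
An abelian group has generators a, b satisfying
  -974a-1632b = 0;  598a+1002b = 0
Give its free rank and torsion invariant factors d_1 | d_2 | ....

rank_ℚ(R)=2; free=2−2=0
SNF(R) diag = [2, 6] → torsion [2, 6]

Answer: M ≅ ℤ/2 ⊕ ℤ/6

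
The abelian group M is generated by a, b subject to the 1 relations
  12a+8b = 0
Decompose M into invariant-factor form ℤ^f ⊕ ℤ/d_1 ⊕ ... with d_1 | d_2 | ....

Answer: M ≅ ℤ^1 ⊕ ℤ/4

Derivation:
rank_ℚ(R)=1; free=2−1=1
SNF(R) diag = [4] → torsion [4]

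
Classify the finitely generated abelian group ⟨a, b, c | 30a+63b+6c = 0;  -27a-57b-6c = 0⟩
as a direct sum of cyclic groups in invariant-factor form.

rank_ℚ(R)=2; free=3−2=1
SNF(R) diag = [3, 3] → torsion [3, 3]

Answer: M ≅ ℤ^1 ⊕ ℤ/3 ⊕ ℤ/3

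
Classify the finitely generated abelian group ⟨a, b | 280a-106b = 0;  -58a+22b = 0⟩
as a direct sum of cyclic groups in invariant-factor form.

rank_ℚ(R)=2; free=2−2=0
SNF(R) diag = [2, 6] → torsion [2, 6]

Answer: M ≅ ℤ/2 ⊕ ℤ/6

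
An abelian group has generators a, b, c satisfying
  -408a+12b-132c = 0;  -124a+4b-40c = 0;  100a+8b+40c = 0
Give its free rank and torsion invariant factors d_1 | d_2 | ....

rank_ℚ(R)=3; free=3−3=0
SNF(R) diag = [4, 12, 12] → torsion [4, 12, 12]

Answer: M ≅ ℤ/4 ⊕ ℤ/12 ⊕ ℤ/12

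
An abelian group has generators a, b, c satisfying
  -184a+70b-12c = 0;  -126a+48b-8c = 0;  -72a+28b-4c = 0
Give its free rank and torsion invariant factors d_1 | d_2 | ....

rank_ℚ(R)=3; free=3−3=0
SNF(R) diag = [2, 2, 4] → torsion [2, 2, 4]

Answer: M ≅ ℤ/2 ⊕ ℤ/2 ⊕ ℤ/4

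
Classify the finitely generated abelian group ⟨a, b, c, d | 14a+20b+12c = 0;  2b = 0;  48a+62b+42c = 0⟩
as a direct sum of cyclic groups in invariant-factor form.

rank_ℚ(R)=3; free=4−3=1
SNF(R) diag = [2, 2, 6] → torsion [2, 2, 6]

Answer: M ≅ ℤ^1 ⊕ ℤ/2 ⊕ ℤ/2 ⊕ ℤ/6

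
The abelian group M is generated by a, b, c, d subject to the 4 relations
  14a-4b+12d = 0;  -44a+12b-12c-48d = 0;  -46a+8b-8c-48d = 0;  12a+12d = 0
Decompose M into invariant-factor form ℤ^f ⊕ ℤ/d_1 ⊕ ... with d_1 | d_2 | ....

Answer: M ≅ ℤ/2 ⊕ ℤ/4 ⊕ ℤ/4 ⊕ ℤ/12

Derivation:
rank_ℚ(R)=4; free=4−4=0
SNF(R) diag = [2, 4, 4, 12] → torsion [2, 4, 4, 12]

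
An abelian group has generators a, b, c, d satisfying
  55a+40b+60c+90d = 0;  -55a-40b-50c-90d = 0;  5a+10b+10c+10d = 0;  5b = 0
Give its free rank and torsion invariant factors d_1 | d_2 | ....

Answer: M ≅ ℤ/5 ⊕ ℤ/5 ⊕ ℤ/10 ⊕ ℤ/20

Derivation:
rank_ℚ(R)=4; free=4−4=0
SNF(R) diag = [5, 5, 10, 20] → torsion [5, 5, 10, 20]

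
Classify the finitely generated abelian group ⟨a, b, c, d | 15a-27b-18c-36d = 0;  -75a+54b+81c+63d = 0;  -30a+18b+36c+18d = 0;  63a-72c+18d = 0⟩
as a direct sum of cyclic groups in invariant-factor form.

rank_ℚ(R)=4; free=4−4=0
SNF(R) diag = [3, 9, 9, 18] → torsion [3, 9, 9, 18]

Answer: M ≅ ℤ/3 ⊕ ℤ/9 ⊕ ℤ/9 ⊕ ℤ/18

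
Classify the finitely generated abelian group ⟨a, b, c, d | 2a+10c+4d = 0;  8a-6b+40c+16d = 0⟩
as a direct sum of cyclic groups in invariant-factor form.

rank_ℚ(R)=2; free=4−2=2
SNF(R) diag = [2, 6] → torsion [2, 6]

Answer: M ≅ ℤ^2 ⊕ ℤ/2 ⊕ ℤ/6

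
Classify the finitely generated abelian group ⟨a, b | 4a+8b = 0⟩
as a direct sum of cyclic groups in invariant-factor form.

Answer: M ≅ ℤ^1 ⊕ ℤ/4

Derivation:
rank_ℚ(R)=1; free=2−1=1
SNF(R) diag = [4] → torsion [4]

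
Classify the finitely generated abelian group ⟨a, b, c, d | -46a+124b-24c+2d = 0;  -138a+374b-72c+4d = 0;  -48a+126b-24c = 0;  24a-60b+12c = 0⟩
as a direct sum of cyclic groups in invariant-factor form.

rank_ℚ(R)=4; free=4−4=0
SNF(R) diag = [2, 2, 6, 12] → torsion [2, 2, 6, 12]

Answer: M ≅ ℤ/2 ⊕ ℤ/2 ⊕ ℤ/6 ⊕ ℤ/12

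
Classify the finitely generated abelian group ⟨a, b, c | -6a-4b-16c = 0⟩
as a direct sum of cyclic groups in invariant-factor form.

rank_ℚ(R)=1; free=3−1=2
SNF(R) diag = [2] → torsion [2]

Answer: M ≅ ℤ^2 ⊕ ℤ/2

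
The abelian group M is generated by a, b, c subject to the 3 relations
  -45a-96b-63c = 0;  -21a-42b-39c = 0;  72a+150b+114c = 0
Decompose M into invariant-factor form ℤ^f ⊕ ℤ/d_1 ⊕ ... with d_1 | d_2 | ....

rank_ℚ(R)=3; free=3−3=0
SNF(R) diag = [3, 6, 6] → torsion [3, 6, 6]

Answer: M ≅ ℤ/3 ⊕ ℤ/6 ⊕ ℤ/6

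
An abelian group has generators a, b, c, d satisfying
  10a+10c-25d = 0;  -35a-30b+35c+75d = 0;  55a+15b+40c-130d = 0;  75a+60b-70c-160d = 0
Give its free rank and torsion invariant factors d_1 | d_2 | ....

Answer: M ≅ ℤ/5 ⊕ ℤ/5 ⊕ ℤ/15 ⊕ ℤ/45

Derivation:
rank_ℚ(R)=4; free=4−4=0
SNF(R) diag = [5, 5, 15, 45] → torsion [5, 5, 15, 45]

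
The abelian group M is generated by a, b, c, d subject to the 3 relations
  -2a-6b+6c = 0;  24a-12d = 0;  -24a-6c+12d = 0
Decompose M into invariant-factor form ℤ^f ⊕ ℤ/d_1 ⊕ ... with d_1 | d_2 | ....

Answer: M ≅ ℤ^1 ⊕ ℤ/2 ⊕ ℤ/6 ⊕ ℤ/12

Derivation:
rank_ℚ(R)=3; free=4−3=1
SNF(R) diag = [2, 6, 12] → torsion [2, 6, 12]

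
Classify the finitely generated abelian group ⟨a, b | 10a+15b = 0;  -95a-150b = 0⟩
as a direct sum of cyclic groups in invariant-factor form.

Answer: M ≅ ℤ/5 ⊕ ℤ/15

Derivation:
rank_ℚ(R)=2; free=2−2=0
SNF(R) diag = [5, 15] → torsion [5, 15]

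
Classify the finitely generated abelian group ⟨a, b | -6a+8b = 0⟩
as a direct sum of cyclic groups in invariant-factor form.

Answer: M ≅ ℤ^1 ⊕ ℤ/2

Derivation:
rank_ℚ(R)=1; free=2−1=1
SNF(R) diag = [2] → torsion [2]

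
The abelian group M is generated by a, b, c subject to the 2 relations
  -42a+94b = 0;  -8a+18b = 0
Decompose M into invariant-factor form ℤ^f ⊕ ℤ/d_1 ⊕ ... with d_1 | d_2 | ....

Answer: M ≅ ℤ^1 ⊕ ℤ/2 ⊕ ℤ/2

Derivation:
rank_ℚ(R)=2; free=3−2=1
SNF(R) diag = [2, 2] → torsion [2, 2]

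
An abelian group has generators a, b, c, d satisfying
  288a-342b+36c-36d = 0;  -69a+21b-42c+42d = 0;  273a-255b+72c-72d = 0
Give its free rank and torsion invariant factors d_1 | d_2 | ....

Answer: M ≅ ℤ^1 ⊕ ℤ/3 ⊕ ℤ/6 ⊕ ℤ/18

Derivation:
rank_ℚ(R)=3; free=4−3=1
SNF(R) diag = [3, 6, 18] → torsion [3, 6, 18]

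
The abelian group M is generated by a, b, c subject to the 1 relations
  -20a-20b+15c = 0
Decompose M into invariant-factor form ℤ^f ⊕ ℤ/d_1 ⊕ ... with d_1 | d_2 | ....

rank_ℚ(R)=1; free=3−1=2
SNF(R) diag = [5] → torsion [5]

Answer: M ≅ ℤ^2 ⊕ ℤ/5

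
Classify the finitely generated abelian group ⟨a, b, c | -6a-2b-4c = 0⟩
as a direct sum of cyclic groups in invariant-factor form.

Answer: M ≅ ℤ^2 ⊕ ℤ/2

Derivation:
rank_ℚ(R)=1; free=3−1=2
SNF(R) diag = [2] → torsion [2]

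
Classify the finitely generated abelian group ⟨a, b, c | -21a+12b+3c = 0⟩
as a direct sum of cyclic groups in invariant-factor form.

Answer: M ≅ ℤ^2 ⊕ ℤ/3

Derivation:
rank_ℚ(R)=1; free=3−1=2
SNF(R) diag = [3] → torsion [3]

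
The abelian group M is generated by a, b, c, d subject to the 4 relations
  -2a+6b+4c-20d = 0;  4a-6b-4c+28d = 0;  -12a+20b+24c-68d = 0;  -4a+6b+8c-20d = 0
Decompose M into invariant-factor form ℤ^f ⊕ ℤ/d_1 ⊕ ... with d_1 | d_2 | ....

Answer: M ≅ ℤ/2 ⊕ ℤ/2 ⊕ ℤ/4 ⊕ ℤ/4

Derivation:
rank_ℚ(R)=4; free=4−4=0
SNF(R) diag = [2, 2, 4, 4] → torsion [2, 2, 4, 4]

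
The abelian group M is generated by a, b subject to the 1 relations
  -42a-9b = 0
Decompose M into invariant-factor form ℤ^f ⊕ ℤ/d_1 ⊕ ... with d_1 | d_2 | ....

rank_ℚ(R)=1; free=2−1=1
SNF(R) diag = [3] → torsion [3]

Answer: M ≅ ℤ^1 ⊕ ℤ/3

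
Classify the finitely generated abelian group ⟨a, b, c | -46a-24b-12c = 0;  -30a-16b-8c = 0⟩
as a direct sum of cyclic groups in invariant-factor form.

rank_ℚ(R)=2; free=3−2=1
SNF(R) diag = [2, 4] → torsion [2, 4]

Answer: M ≅ ℤ^1 ⊕ ℤ/2 ⊕ ℤ/4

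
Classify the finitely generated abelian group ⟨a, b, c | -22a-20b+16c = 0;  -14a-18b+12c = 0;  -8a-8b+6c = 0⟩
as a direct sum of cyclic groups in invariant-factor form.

Answer: M ≅ ℤ/2 ⊕ ℤ/2 ⊕ ℤ/2

Derivation:
rank_ℚ(R)=3; free=3−3=0
SNF(R) diag = [2, 2, 2] → torsion [2, 2, 2]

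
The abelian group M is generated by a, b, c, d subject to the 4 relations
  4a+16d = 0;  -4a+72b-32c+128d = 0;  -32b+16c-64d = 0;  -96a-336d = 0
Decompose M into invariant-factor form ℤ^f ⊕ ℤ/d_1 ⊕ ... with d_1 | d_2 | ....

Answer: M ≅ ℤ/4 ⊕ ℤ/8 ⊕ ℤ/16 ⊕ ℤ/48

Derivation:
rank_ℚ(R)=4; free=4−4=0
SNF(R) diag = [4, 8, 16, 48] → torsion [4, 8, 16, 48]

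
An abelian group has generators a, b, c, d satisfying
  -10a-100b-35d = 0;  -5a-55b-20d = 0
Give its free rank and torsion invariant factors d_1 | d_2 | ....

Answer: M ≅ ℤ^2 ⊕ ℤ/5 ⊕ ℤ/5

Derivation:
rank_ℚ(R)=2; free=4−2=2
SNF(R) diag = [5, 5] → torsion [5, 5]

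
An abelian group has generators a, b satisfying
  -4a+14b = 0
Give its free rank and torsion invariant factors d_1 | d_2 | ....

Answer: M ≅ ℤ^1 ⊕ ℤ/2

Derivation:
rank_ℚ(R)=1; free=2−1=1
SNF(R) diag = [2] → torsion [2]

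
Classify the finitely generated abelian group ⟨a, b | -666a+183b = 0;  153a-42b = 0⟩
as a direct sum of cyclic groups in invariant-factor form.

Answer: M ≅ ℤ/3 ⊕ ℤ/9

Derivation:
rank_ℚ(R)=2; free=2−2=0
SNF(R) diag = [3, 9] → torsion [3, 9]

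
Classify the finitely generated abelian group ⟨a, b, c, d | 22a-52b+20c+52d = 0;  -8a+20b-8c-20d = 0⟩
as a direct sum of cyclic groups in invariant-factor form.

Answer: M ≅ ℤ^2 ⊕ ℤ/2 ⊕ ℤ/4

Derivation:
rank_ℚ(R)=2; free=4−2=2
SNF(R) diag = [2, 4] → torsion [2, 4]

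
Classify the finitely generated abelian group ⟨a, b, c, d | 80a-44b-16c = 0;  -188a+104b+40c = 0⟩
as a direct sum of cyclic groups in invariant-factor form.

rank_ℚ(R)=2; free=4−2=2
SNF(R) diag = [4, 12] → torsion [4, 12]

Answer: M ≅ ℤ^2 ⊕ ℤ/4 ⊕ ℤ/12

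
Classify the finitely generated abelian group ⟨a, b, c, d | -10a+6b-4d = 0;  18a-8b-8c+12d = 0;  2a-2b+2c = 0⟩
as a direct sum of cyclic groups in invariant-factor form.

rank_ℚ(R)=3; free=4−3=1
SNF(R) diag = [2, 2, 2] → torsion [2, 2, 2]

Answer: M ≅ ℤ^1 ⊕ ℤ/2 ⊕ ℤ/2 ⊕ ℤ/2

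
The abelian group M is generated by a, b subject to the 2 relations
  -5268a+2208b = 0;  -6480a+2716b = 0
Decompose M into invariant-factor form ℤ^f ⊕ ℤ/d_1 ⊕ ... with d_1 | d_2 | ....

Answer: M ≅ ℤ/4 ⊕ ℤ/12

Derivation:
rank_ℚ(R)=2; free=2−2=0
SNF(R) diag = [4, 12] → torsion [4, 12]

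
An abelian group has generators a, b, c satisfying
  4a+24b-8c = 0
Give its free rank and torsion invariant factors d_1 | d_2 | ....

Answer: M ≅ ℤ^2 ⊕ ℤ/4

Derivation:
rank_ℚ(R)=1; free=3−1=2
SNF(R) diag = [4] → torsion [4]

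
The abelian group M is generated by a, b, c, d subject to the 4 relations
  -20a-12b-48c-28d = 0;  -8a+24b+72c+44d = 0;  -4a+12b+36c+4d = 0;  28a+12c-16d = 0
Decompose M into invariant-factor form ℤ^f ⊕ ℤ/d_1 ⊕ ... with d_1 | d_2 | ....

rank_ℚ(R)=4; free=4−4=0
SNF(R) diag = [4, 12, 12, 36] → torsion [4, 12, 12, 36]

Answer: M ≅ ℤ/4 ⊕ ℤ/12 ⊕ ℤ/12 ⊕ ℤ/36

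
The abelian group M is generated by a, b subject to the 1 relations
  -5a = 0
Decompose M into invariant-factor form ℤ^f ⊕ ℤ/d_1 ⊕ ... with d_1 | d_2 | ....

rank_ℚ(R)=1; free=2−1=1
SNF(R) diag = [5] → torsion [5]

Answer: M ≅ ℤ^1 ⊕ ℤ/5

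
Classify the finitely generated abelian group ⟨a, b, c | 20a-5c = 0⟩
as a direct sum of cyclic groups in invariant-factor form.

Answer: M ≅ ℤ^2 ⊕ ℤ/5

Derivation:
rank_ℚ(R)=1; free=3−1=2
SNF(R) diag = [5] → torsion [5]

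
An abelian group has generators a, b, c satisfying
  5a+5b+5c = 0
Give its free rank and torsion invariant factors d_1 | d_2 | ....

Answer: M ≅ ℤ^2 ⊕ ℤ/5

Derivation:
rank_ℚ(R)=1; free=3−1=2
SNF(R) diag = [5] → torsion [5]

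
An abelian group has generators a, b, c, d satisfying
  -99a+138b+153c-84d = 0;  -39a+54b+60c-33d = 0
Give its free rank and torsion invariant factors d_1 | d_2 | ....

Answer: M ≅ ℤ^2 ⊕ ℤ/3 ⊕ ℤ/3

Derivation:
rank_ℚ(R)=2; free=4−2=2
SNF(R) diag = [3, 3] → torsion [3, 3]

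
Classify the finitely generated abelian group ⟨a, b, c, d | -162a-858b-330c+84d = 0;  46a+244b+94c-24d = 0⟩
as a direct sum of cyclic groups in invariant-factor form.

Answer: M ≅ ℤ^2 ⊕ ℤ/2 ⊕ ℤ/6

Derivation:
rank_ℚ(R)=2; free=4−2=2
SNF(R) diag = [2, 6] → torsion [2, 6]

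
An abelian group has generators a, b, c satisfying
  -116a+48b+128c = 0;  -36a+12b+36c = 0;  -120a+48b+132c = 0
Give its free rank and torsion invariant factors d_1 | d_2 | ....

rank_ℚ(R)=3; free=3−3=0
SNF(R) diag = [4, 12, 12] → torsion [4, 12, 12]

Answer: M ≅ ℤ/4 ⊕ ℤ/12 ⊕ ℤ/12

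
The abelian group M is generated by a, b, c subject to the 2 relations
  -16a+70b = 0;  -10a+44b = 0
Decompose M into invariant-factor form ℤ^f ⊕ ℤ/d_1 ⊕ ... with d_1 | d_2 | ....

rank_ℚ(R)=2; free=3−2=1
SNF(R) diag = [2, 2] → torsion [2, 2]

Answer: M ≅ ℤ^1 ⊕ ℤ/2 ⊕ ℤ/2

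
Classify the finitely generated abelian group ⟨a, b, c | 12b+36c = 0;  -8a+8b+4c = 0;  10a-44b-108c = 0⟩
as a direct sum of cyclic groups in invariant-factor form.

Answer: M ≅ ℤ/2 ⊕ ℤ/4 ⊕ ℤ/12

Derivation:
rank_ℚ(R)=3; free=3−3=0
SNF(R) diag = [2, 4, 12] → torsion [2, 4, 12]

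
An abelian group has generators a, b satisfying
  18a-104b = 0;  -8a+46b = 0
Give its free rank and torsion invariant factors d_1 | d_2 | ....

rank_ℚ(R)=2; free=2−2=0
SNF(R) diag = [2, 2] → torsion [2, 2]

Answer: M ≅ ℤ/2 ⊕ ℤ/2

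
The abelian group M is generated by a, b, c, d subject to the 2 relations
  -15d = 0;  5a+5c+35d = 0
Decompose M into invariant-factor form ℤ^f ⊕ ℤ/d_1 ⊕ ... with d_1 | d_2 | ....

Answer: M ≅ ℤ^2 ⊕ ℤ/5 ⊕ ℤ/15

Derivation:
rank_ℚ(R)=2; free=4−2=2
SNF(R) diag = [5, 15] → torsion [5, 15]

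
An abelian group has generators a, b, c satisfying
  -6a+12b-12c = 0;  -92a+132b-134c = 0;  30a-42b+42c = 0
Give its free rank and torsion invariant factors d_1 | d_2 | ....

Answer: M ≅ ℤ/2 ⊕ ℤ/6 ⊕ ℤ/18

Derivation:
rank_ℚ(R)=3; free=3−3=0
SNF(R) diag = [2, 6, 18] → torsion [2, 6, 18]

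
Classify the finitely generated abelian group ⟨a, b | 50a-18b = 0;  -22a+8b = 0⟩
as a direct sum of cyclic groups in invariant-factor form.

Answer: M ≅ ℤ/2 ⊕ ℤ/2

Derivation:
rank_ℚ(R)=2; free=2−2=0
SNF(R) diag = [2, 2] → torsion [2, 2]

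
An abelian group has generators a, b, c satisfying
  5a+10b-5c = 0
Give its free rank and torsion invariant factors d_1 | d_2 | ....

rank_ℚ(R)=1; free=3−1=2
SNF(R) diag = [5] → torsion [5]

Answer: M ≅ ℤ^2 ⊕ ℤ/5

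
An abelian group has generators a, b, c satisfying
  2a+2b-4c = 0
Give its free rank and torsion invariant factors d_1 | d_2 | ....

rank_ℚ(R)=1; free=3−1=2
SNF(R) diag = [2] → torsion [2]

Answer: M ≅ ℤ^2 ⊕ ℤ/2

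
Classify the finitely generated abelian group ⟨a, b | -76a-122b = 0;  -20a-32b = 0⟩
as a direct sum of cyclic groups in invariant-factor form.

rank_ℚ(R)=2; free=2−2=0
SNF(R) diag = [2, 4] → torsion [2, 4]

Answer: M ≅ ℤ/2 ⊕ ℤ/4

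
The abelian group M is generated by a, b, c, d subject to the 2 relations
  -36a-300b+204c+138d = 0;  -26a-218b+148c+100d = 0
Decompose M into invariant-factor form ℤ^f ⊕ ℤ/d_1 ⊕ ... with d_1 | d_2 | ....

Answer: M ≅ ℤ^2 ⊕ ℤ/2 ⊕ ℤ/6

Derivation:
rank_ℚ(R)=2; free=4−2=2
SNF(R) diag = [2, 6] → torsion [2, 6]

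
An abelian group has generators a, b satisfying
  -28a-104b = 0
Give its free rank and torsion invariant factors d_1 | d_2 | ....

rank_ℚ(R)=1; free=2−1=1
SNF(R) diag = [4] → torsion [4]

Answer: M ≅ ℤ^1 ⊕ ℤ/4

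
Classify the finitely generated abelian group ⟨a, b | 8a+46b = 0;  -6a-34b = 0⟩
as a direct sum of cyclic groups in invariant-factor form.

Answer: M ≅ ℤ/2 ⊕ ℤ/2

Derivation:
rank_ℚ(R)=2; free=2−2=0
SNF(R) diag = [2, 2] → torsion [2, 2]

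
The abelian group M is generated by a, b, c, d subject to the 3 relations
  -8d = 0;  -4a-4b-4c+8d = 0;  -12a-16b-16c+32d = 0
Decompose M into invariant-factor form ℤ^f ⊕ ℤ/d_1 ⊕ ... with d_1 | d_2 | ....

Answer: M ≅ ℤ^1 ⊕ ℤ/4 ⊕ ℤ/4 ⊕ ℤ/8

Derivation:
rank_ℚ(R)=3; free=4−3=1
SNF(R) diag = [4, 4, 8] → torsion [4, 4, 8]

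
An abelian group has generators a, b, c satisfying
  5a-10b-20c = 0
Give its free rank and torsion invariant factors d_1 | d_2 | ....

rank_ℚ(R)=1; free=3−1=2
SNF(R) diag = [5] → torsion [5]

Answer: M ≅ ℤ^2 ⊕ ℤ/5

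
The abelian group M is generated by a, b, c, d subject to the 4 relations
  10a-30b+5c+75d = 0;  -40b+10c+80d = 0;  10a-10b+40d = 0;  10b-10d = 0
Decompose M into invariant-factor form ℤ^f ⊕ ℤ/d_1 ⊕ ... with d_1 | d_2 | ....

rank_ℚ(R)=4; free=4−4=0
SNF(R) diag = [5, 10, 10, 10] → torsion [5, 10, 10, 10]

Answer: M ≅ ℤ/5 ⊕ ℤ/10 ⊕ ℤ/10 ⊕ ℤ/10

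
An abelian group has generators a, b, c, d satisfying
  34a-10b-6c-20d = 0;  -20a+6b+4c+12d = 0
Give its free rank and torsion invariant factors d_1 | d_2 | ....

rank_ℚ(R)=2; free=4−2=2
SNF(R) diag = [2, 2] → torsion [2, 2]

Answer: M ≅ ℤ^2 ⊕ ℤ/2 ⊕ ℤ/2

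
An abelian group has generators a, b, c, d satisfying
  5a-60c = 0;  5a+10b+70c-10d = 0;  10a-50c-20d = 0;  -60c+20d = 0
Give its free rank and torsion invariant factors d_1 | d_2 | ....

rank_ℚ(R)=4; free=4−4=0
SNF(R) diag = [5, 10, 10, 20] → torsion [5, 10, 10, 20]

Answer: M ≅ ℤ/5 ⊕ ℤ/10 ⊕ ℤ/10 ⊕ ℤ/20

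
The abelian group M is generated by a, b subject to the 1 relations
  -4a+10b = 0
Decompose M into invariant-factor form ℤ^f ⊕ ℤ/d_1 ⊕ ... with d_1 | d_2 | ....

rank_ℚ(R)=1; free=2−1=1
SNF(R) diag = [2] → torsion [2]

Answer: M ≅ ℤ^1 ⊕ ℤ/2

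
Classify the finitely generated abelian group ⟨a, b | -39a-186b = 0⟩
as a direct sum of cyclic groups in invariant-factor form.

rank_ℚ(R)=1; free=2−1=1
SNF(R) diag = [3] → torsion [3]

Answer: M ≅ ℤ^1 ⊕ ℤ/3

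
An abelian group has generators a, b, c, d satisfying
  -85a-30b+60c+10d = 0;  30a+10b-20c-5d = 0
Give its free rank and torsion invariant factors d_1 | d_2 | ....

rank_ℚ(R)=2; free=4−2=2
SNF(R) diag = [5, 5] → torsion [5, 5]

Answer: M ≅ ℤ^2 ⊕ ℤ/5 ⊕ ℤ/5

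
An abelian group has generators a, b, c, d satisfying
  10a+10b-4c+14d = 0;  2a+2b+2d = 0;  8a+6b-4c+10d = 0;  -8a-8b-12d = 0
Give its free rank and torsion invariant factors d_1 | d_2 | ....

rank_ℚ(R)=4; free=4−4=0
SNF(R) diag = [2, 2, 4, 4] → torsion [2, 2, 4, 4]

Answer: M ≅ ℤ/2 ⊕ ℤ/2 ⊕ ℤ/4 ⊕ ℤ/4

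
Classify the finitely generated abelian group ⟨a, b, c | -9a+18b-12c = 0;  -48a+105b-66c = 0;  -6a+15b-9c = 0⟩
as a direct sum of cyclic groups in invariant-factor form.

Answer: M ≅ ℤ/3 ⊕ ℤ/3 ⊕ ℤ/3

Derivation:
rank_ℚ(R)=3; free=3−3=0
SNF(R) diag = [3, 3, 3] → torsion [3, 3, 3]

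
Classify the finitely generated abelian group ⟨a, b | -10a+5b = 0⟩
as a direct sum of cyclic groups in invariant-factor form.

Answer: M ≅ ℤ^1 ⊕ ℤ/5

Derivation:
rank_ℚ(R)=1; free=2−1=1
SNF(R) diag = [5] → torsion [5]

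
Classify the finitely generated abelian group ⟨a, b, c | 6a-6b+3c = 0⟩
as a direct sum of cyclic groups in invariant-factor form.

Answer: M ≅ ℤ^2 ⊕ ℤ/3

Derivation:
rank_ℚ(R)=1; free=3−1=2
SNF(R) diag = [3] → torsion [3]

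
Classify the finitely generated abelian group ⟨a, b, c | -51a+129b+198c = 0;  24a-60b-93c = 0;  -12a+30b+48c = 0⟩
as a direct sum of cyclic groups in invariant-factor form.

Answer: M ≅ ℤ/3 ⊕ ℤ/3 ⊕ ℤ/6

Derivation:
rank_ℚ(R)=3; free=3−3=0
SNF(R) diag = [3, 3, 6] → torsion [3, 3, 6]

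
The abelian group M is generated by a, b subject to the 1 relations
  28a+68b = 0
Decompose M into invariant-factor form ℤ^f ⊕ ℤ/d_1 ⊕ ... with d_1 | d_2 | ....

rank_ℚ(R)=1; free=2−1=1
SNF(R) diag = [4] → torsion [4]

Answer: M ≅ ℤ^1 ⊕ ℤ/4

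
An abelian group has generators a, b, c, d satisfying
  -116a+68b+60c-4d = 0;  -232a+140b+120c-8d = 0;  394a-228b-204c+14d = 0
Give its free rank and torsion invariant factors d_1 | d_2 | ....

Answer: M ≅ ℤ^1 ⊕ ℤ/2 ⊕ ℤ/4 ⊕ ℤ/12

Derivation:
rank_ℚ(R)=3; free=4−3=1
SNF(R) diag = [2, 4, 12] → torsion [2, 4, 12]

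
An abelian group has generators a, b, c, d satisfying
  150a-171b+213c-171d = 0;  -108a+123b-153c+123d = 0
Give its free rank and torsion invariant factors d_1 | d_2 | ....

Answer: M ≅ ℤ^2 ⊕ ℤ/3 ⊕ ℤ/6

Derivation:
rank_ℚ(R)=2; free=4−2=2
SNF(R) diag = [3, 6] → torsion [3, 6]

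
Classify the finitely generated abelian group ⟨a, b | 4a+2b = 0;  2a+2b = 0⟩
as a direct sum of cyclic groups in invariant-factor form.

rank_ℚ(R)=2; free=2−2=0
SNF(R) diag = [2, 2] → torsion [2, 2]

Answer: M ≅ ℤ/2 ⊕ ℤ/2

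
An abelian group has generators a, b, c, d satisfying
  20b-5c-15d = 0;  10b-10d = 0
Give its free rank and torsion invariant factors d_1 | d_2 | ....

Answer: M ≅ ℤ^2 ⊕ ℤ/5 ⊕ ℤ/10

Derivation:
rank_ℚ(R)=2; free=4−2=2
SNF(R) diag = [5, 10] → torsion [5, 10]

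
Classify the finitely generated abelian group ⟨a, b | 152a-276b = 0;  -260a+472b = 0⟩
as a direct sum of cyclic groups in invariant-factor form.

rank_ℚ(R)=2; free=2−2=0
SNF(R) diag = [4, 4] → torsion [4, 4]

Answer: M ≅ ℤ/4 ⊕ ℤ/4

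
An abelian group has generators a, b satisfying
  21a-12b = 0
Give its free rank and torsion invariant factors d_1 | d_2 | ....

Answer: M ≅ ℤ^1 ⊕ ℤ/3

Derivation:
rank_ℚ(R)=1; free=2−1=1
SNF(R) diag = [3] → torsion [3]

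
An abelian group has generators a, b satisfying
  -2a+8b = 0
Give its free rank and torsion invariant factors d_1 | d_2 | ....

rank_ℚ(R)=1; free=2−1=1
SNF(R) diag = [2] → torsion [2]

Answer: M ≅ ℤ^1 ⊕ ℤ/2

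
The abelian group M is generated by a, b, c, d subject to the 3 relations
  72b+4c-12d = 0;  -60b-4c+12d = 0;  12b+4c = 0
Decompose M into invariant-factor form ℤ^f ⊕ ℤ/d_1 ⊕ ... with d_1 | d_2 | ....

Answer: M ≅ ℤ^1 ⊕ ℤ/4 ⊕ ℤ/12 ⊕ ℤ/12

Derivation:
rank_ℚ(R)=3; free=4−3=1
SNF(R) diag = [4, 12, 12] → torsion [4, 12, 12]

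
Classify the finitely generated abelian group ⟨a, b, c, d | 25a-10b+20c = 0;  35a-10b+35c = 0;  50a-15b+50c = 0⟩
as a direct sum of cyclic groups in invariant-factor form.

Answer: M ≅ ℤ^1 ⊕ ℤ/5 ⊕ ℤ/5 ⊕ ℤ/5

Derivation:
rank_ℚ(R)=3; free=4−3=1
SNF(R) diag = [5, 5, 5] → torsion [5, 5, 5]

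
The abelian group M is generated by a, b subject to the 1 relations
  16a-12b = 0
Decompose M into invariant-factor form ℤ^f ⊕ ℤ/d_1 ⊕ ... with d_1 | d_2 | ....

Answer: M ≅ ℤ^1 ⊕ ℤ/4

Derivation:
rank_ℚ(R)=1; free=2−1=1
SNF(R) diag = [4] → torsion [4]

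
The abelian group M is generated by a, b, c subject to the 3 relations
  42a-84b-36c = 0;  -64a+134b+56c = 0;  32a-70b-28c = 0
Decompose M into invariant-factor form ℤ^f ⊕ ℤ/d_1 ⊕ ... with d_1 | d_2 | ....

rank_ℚ(R)=3; free=3−3=0
SNF(R) diag = [2, 6, 12] → torsion [2, 6, 12]

Answer: M ≅ ℤ/2 ⊕ ℤ/6 ⊕ ℤ/12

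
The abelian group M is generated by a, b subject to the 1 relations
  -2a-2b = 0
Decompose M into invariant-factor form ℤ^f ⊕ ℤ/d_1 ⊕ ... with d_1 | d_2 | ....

rank_ℚ(R)=1; free=2−1=1
SNF(R) diag = [2] → torsion [2]

Answer: M ≅ ℤ^1 ⊕ ℤ/2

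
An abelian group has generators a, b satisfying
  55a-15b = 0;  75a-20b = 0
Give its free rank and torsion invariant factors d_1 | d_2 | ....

Answer: M ≅ ℤ/5 ⊕ ℤ/5

Derivation:
rank_ℚ(R)=2; free=2−2=0
SNF(R) diag = [5, 5] → torsion [5, 5]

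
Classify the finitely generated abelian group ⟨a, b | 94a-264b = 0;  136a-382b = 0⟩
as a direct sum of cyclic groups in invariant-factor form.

Answer: M ≅ ℤ/2 ⊕ ℤ/2

Derivation:
rank_ℚ(R)=2; free=2−2=0
SNF(R) diag = [2, 2] → torsion [2, 2]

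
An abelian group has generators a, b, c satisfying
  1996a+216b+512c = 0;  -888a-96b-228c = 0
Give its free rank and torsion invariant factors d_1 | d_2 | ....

Answer: M ≅ ℤ^1 ⊕ ℤ/4 ⊕ ℤ/12

Derivation:
rank_ℚ(R)=2; free=3−2=1
SNF(R) diag = [4, 12] → torsion [4, 12]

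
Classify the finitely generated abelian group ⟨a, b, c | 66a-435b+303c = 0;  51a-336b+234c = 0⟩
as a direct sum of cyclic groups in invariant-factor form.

Answer: M ≅ ℤ^1 ⊕ ℤ/3 ⊕ ℤ/3

Derivation:
rank_ℚ(R)=2; free=3−2=1
SNF(R) diag = [3, 3] → torsion [3, 3]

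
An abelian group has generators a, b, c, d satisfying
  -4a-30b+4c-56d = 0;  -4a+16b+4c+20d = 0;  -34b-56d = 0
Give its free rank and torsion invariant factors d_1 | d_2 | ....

rank_ℚ(R)=3; free=4−3=1
SNF(R) diag = [2, 4, 4] → torsion [2, 4, 4]

Answer: M ≅ ℤ^1 ⊕ ℤ/2 ⊕ ℤ/4 ⊕ ℤ/4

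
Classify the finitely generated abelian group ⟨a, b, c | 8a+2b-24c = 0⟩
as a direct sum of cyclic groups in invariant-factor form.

rank_ℚ(R)=1; free=3−1=2
SNF(R) diag = [2] → torsion [2]

Answer: M ≅ ℤ^2 ⊕ ℤ/2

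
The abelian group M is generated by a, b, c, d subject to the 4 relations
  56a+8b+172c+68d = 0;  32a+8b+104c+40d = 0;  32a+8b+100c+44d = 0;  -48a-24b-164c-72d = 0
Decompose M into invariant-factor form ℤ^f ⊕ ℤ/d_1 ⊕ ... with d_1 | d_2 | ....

rank_ℚ(R)=4; free=4−4=0
SNF(R) diag = [4, 4, 8, 24] → torsion [4, 4, 8, 24]

Answer: M ≅ ℤ/4 ⊕ ℤ/4 ⊕ ℤ/8 ⊕ ℤ/24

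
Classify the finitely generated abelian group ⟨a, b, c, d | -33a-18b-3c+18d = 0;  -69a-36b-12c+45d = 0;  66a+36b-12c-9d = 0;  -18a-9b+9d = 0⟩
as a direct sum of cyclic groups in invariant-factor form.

rank_ℚ(R)=4; free=4−4=0
SNF(R) diag = [3, 9, 9, 9] → torsion [3, 9, 9, 9]

Answer: M ≅ ℤ/3 ⊕ ℤ/9 ⊕ ℤ/9 ⊕ ℤ/9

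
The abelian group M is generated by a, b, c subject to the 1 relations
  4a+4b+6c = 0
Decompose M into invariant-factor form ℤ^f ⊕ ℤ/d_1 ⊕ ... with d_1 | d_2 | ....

rank_ℚ(R)=1; free=3−1=2
SNF(R) diag = [2] → torsion [2]

Answer: M ≅ ℤ^2 ⊕ ℤ/2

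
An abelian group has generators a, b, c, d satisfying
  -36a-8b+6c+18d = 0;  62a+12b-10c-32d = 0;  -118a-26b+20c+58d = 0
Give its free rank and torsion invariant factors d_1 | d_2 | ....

rank_ℚ(R)=3; free=4−3=1
SNF(R) diag = [2, 2, 6] → torsion [2, 2, 6]

Answer: M ≅ ℤ^1 ⊕ ℤ/2 ⊕ ℤ/2 ⊕ ℤ/6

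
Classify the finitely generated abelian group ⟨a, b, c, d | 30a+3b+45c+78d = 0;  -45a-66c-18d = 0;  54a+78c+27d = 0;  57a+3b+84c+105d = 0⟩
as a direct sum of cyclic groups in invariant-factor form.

rank_ℚ(R)=4; free=4−4=0
SNF(R) diag = [3, 3, 9, 27] → torsion [3, 3, 9, 27]

Answer: M ≅ ℤ/3 ⊕ ℤ/3 ⊕ ℤ/9 ⊕ ℤ/27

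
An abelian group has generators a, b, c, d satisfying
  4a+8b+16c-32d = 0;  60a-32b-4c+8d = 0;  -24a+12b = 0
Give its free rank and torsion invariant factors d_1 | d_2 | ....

Answer: M ≅ ℤ^1 ⊕ ℤ/4 ⊕ ℤ/4 ⊕ ℤ/12

Derivation:
rank_ℚ(R)=3; free=4−3=1
SNF(R) diag = [4, 4, 12] → torsion [4, 4, 12]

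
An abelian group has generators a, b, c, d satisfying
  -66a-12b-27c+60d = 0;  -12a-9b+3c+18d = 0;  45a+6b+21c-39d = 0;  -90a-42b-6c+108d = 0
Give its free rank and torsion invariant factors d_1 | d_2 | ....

Answer: M ≅ ℤ/3 ⊕ ℤ/3 ⊕ ℤ/3 ⊕ ℤ/6

Derivation:
rank_ℚ(R)=4; free=4−4=0
SNF(R) diag = [3, 3, 3, 6] → torsion [3, 3, 3, 6]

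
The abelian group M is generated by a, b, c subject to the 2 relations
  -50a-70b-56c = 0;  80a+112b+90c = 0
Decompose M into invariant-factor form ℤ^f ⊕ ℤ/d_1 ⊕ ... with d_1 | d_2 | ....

rank_ℚ(R)=2; free=3−2=1
SNF(R) diag = [2, 2] → torsion [2, 2]

Answer: M ≅ ℤ^1 ⊕ ℤ/2 ⊕ ℤ/2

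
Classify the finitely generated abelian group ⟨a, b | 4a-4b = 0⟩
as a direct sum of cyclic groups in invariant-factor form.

Answer: M ≅ ℤ^1 ⊕ ℤ/4

Derivation:
rank_ℚ(R)=1; free=2−1=1
SNF(R) diag = [4] → torsion [4]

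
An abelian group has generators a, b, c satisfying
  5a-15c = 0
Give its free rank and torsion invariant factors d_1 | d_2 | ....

Answer: M ≅ ℤ^2 ⊕ ℤ/5

Derivation:
rank_ℚ(R)=1; free=3−1=2
SNF(R) diag = [5] → torsion [5]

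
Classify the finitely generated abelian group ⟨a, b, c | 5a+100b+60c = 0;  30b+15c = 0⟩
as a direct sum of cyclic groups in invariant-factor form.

Answer: M ≅ ℤ^1 ⊕ ℤ/5 ⊕ ℤ/15

Derivation:
rank_ℚ(R)=2; free=3−2=1
SNF(R) diag = [5, 15] → torsion [5, 15]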